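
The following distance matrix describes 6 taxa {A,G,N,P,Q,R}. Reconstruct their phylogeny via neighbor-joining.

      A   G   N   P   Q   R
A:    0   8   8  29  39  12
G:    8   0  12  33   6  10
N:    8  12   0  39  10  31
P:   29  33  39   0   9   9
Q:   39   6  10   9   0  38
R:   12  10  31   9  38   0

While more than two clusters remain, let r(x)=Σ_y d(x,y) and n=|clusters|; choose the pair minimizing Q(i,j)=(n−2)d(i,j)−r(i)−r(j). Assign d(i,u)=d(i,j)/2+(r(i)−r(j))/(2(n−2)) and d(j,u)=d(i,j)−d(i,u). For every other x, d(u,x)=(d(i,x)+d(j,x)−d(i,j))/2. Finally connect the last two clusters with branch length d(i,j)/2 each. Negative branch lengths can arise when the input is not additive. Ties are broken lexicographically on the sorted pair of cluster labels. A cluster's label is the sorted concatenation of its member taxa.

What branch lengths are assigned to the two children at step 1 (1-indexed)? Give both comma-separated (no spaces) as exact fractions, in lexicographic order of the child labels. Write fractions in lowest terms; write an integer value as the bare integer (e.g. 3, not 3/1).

1. join P+Q (d=9, Q=-185) ⇒ PQ; edges |P|=53/8, |Q|=19/8
  updated: d(A,PQ)=59/2, d(G,PQ)=15, d(N,PQ)=20, d(PQ,R)=19
2. join A+N (d=8, Q=-209/2) ⇒ AN; edges |A|=7/4, |N|=25/4
  updated: d(AN,G)=6, d(AN,PQ)=83/4, d(AN,R)=35/2
3. join AN+G (d=6, Q=-253/4) ⇒ AGN; edges |AN|=101/16, |G|=-5/16
  updated: d(AGN,PQ)=119/8, d(AGN,R)=43/4
4. join AGN+PQ (d=119/8, Q=-357/8) ⇒ AGNPQ; edges |AGN|=53/16, |PQ|=185/16
  updated: d(AGNPQ,R)=119/16
5. join AGNPQ+R (d=119/16) ⇒ AGNPQR; edges |AGNPQ|=119/32, |R|=119/32
final tree: ((((A:7/4,N:25/4):101/16,G:-5/16):53/16,(P:53/8,Q:19/8):185/16):119/32,R:119/32)
total length: 725/16

53/8,19/8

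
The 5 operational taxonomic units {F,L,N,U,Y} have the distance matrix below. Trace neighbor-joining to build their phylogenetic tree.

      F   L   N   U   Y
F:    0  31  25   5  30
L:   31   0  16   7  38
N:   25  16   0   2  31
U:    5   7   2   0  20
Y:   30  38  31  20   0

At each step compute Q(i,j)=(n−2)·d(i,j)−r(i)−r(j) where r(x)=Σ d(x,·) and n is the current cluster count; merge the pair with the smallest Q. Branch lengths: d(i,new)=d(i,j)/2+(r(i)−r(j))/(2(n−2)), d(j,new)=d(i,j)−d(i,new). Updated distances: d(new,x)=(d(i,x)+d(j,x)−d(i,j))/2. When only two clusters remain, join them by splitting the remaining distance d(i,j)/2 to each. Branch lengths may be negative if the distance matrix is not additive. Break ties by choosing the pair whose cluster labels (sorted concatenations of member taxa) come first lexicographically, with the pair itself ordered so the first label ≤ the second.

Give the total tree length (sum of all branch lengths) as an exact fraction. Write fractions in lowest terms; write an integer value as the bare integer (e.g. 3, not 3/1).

377/8

step 1: merge (F,Y) at d=30, Q=-120; branch lengths F→31/3, Y→59/3; new cluster FY
  updated: d(FY,L)=39/2, d(FY,N)=13, d(FY,U)=-5/2
step 2: merge (FY,U) at d=-5/2, Q=-83/2; branch lengths FY→37/8, U→-57/8; new cluster FUY
  updated: d(FUY,L)=29/2, d(FUY,N)=35/4
step 3: merge (FUY,L) at d=29/2, Q=-157/4; branch lengths FUY→29/8, L→87/8; new cluster FLUY
  updated: d(FLUY,N)=41/8
step 4: merge (FLUY,N) at d=41/8; branch lengths FLUY→41/16, N→41/16; new cluster FLNUY
final tree: ((((F:31/3,Y:59/3):37/8,U:-57/8):29/8,L:87/8):41/16,N:41/16)
total length: 377/8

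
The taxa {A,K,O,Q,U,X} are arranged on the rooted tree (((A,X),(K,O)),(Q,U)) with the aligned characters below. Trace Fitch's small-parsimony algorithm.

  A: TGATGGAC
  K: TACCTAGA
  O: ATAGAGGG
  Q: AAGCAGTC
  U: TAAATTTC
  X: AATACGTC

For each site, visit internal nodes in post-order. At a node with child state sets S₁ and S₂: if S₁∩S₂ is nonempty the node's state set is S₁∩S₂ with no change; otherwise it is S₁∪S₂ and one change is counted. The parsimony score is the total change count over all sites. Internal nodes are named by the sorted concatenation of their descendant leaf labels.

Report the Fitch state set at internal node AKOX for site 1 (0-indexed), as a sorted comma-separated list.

A

AX@0: {T} ∪ {A} = {A,T} (union, +1)
KO@0: {T} ∪ {A} = {A,T} (union, +1)
AKOX@0: {A,T} ∩ {A,T} = {A,T} (intersection, +0)
QU@0: {A} ∪ {T} = {A,T} (union, +1)
AKOQUX@0: {A,T} ∩ {A,T} = {A,T} (intersection, +0)
AX@1: {G} ∪ {A} = {A,G} (union, +1)
KO@1: {A} ∪ {T} = {A,T} (union, +1)
AKOX@1: {A,G} ∩ {A,T} = {A} (intersection, +0)
QU@1: {A} ∩ {A} = {A} (intersection, +0)
AKOQUX@1: {A} ∩ {A} = {A} (intersection, +0)
AX@2: {A} ∪ {T} = {A,T} (union, +1)
KO@2: {C} ∪ {A} = {A,C} (union, +1)
AKOX@2: {A,T} ∩ {A,C} = {A} (intersection, +0)
QU@2: {G} ∪ {A} = {A,G} (union, +1)
AKOQUX@2: {A} ∩ {A,G} = {A} (intersection, +0)
AX@3: {T} ∪ {A} = {A,T} (union, +1)
KO@3: {C} ∪ {G} = {C,G} (union, +1)
AKOX@3: {A,T} ∪ {C,G} = {A,C,G,T} (union, +1)
QU@3: {C} ∪ {A} = {A,C} (union, +1)
AKOQUX@3: {A,C,G,T} ∩ {A,C} = {A,C} (intersection, +0)
AX@4: {G} ∪ {C} = {C,G} (union, +1)
KO@4: {T} ∪ {A} = {A,T} (union, +1)
AKOX@4: {C,G} ∪ {A,T} = {A,C,G,T} (union, +1)
QU@4: {A} ∪ {T} = {A,T} (union, +1)
AKOQUX@4: {A,C,G,T} ∩ {A,T} = {A,T} (intersection, +0)
AX@5: {G} ∩ {G} = {G} (intersection, +0)
KO@5: {A} ∪ {G} = {A,G} (union, +1)
AKOX@5: {G} ∩ {A,G} = {G} (intersection, +0)
QU@5: {G} ∪ {T} = {G,T} (union, +1)
AKOQUX@5: {G} ∩ {G,T} = {G} (intersection, +0)
AX@6: {A} ∪ {T} = {A,T} (union, +1)
KO@6: {G} ∩ {G} = {G} (intersection, +0)
AKOX@6: {A,T} ∪ {G} = {A,G,T} (union, +1)
QU@6: {T} ∩ {T} = {T} (intersection, +0)
AKOQUX@6: {A,G,T} ∩ {T} = {T} (intersection, +0)
AX@7: {C} ∩ {C} = {C} (intersection, +0)
KO@7: {A} ∪ {G} = {A,G} (union, +1)
AKOX@7: {C} ∪ {A,G} = {A,C,G} (union, +1)
QU@7: {C} ∩ {C} = {C} (intersection, +0)
AKOQUX@7: {A,C,G} ∩ {C} = {C} (intersection, +0)
per-site changes: [3, 2, 3, 4, 4, 2, 2, 2]; total = 22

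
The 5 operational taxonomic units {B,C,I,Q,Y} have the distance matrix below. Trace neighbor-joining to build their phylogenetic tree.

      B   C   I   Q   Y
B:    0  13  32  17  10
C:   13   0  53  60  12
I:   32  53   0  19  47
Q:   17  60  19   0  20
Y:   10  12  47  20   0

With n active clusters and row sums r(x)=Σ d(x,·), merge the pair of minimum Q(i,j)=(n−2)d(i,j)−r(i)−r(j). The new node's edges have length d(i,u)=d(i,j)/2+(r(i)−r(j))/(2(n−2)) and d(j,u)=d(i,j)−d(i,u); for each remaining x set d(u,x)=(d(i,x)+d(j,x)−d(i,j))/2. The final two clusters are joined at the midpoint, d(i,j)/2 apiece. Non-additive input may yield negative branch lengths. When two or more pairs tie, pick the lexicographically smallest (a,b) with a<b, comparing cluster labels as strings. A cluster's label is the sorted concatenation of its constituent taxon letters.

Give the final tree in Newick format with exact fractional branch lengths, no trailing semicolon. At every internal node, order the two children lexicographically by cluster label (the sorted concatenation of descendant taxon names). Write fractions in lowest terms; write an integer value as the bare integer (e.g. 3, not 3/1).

(((B:-9/2,(I:46/3,Q:11/3):39/2):10,C:25/2):-1/4,Y:-1/4)

1. join I+Q (d=19, Q=-210) ⇒ IQ; edges |I|=46/3, |Q|=11/3
  updated: d(B,IQ)=15, d(C,IQ)=47, d(IQ,Y)=24
2. join B+IQ (d=15, Q=-94) ⇒ BIQ; edges |B|=-9/2, |IQ|=39/2
  updated: d(BIQ,C)=45/2, d(BIQ,Y)=19/2
3. join BIQ+C (d=45/2, Q=-44) ⇒ BCIQ; edges |BIQ|=10, |C|=25/2
  updated: d(BCIQ,Y)=-1/2
4. join BCIQ+Y (d=-1/2) ⇒ BCIQY; edges |BCIQ|=-1/4, |Y|=-1/4
final tree: (((B:-9/2,(I:46/3,Q:11/3):39/2):10,C:25/2):-1/4,Y:-1/4)
total length: 56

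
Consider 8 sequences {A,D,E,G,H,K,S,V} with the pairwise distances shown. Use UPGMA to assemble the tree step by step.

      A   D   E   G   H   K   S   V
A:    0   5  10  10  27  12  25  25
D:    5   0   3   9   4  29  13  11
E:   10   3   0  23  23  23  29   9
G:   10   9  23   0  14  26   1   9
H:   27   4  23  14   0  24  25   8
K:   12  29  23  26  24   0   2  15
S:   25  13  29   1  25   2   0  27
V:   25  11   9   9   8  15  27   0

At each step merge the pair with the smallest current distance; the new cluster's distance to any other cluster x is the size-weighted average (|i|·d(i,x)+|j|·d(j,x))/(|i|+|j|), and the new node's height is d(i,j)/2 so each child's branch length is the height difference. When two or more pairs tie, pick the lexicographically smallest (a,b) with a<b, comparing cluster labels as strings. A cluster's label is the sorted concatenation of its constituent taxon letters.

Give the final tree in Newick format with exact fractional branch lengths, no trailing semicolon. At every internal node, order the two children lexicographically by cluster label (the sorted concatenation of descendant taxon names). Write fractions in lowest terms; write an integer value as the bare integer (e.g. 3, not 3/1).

(((A:15/4,(D:3/2,E:3/2):9/4):9/2,(H:4,V:4):17/4):79/60,((G:1/2,S:1/2):13/2,K:7):77/30)

iteration 1: select G,S (d=1); attach at lengths (1/2, 1/2); label the merged cluster GS
  updated: d(A,GS)=35/2, d(D,GS)=11, d(E,GS)=26, d(GS,H)=39/2, d(GS,K)=14, d(GS,V)=18
iteration 2: select D,E (d=3); attach at lengths (3/2, 3/2); label the merged cluster DE
  updated: d(A,DE)=15/2, d(DE,GS)=37/2, d(DE,H)=27/2, d(DE,K)=26, d(DE,V)=10
iteration 3: select A,DE (d=15/2); attach at lengths (15/4, 9/4); label the merged cluster ADE
  updated: d(ADE,GS)=109/6, d(ADE,H)=18, d(ADE,K)=64/3, d(ADE,V)=15
iteration 4: select H,V (d=8); attach at lengths (4, 4); label the merged cluster HV
  updated: d(ADE,HV)=33/2, d(GS,HV)=75/4, d(HV,K)=39/2
iteration 5: select GS,K (d=14); attach at lengths (13/2, 7); label the merged cluster GKS
  updated: d(ADE,GKS)=173/9, d(GKS,HV)=19
iteration 6: select ADE,HV (d=33/2); attach at lengths (9/2, 17/4); label the merged cluster ADEHV
  updated: d(ADEHV,GKS)=287/15
iteration 7: select ADEHV,GKS (d=287/15); attach at lengths (79/60, 77/30); label the merged cluster ADEGHKSV
final tree: (((A:15/4,(D:3/2,E:3/2):9/4):9/2,(H:4,V:4):17/4):79/60,((G:1/2,S:1/2):13/2,K:7):77/30)
total length: 662/15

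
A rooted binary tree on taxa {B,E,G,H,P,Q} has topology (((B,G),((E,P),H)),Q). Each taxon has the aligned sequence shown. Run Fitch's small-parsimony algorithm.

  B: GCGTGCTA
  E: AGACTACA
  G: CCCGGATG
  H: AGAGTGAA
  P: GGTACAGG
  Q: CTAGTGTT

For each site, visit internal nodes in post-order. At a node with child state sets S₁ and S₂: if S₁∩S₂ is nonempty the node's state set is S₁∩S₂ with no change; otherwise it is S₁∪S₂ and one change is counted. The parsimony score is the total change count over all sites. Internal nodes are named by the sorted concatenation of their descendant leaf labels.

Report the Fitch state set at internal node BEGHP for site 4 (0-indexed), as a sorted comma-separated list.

[col 0] BG: children B:{G}, G:{C} ∪→ {C,G}; cost 1
[col 0] EP: children E:{A}, P:{G} ∪→ {A,G}; cost 1
[col 0] EHP: children EP:{A,G}, H:{A} ∩→ {A}; cost 0
[col 0] BEGHP: children BG:{C,G}, EHP:{A} ∪→ {A,C,G}; cost 1
[col 0] BEGHPQ: children BEGHP:{A,C,G}, Q:{C} ∩→ {C}; cost 0
[col 1] BG: children B:{C}, G:{C} ∩→ {C}; cost 0
[col 1] EP: children E:{G}, P:{G} ∩→ {G}; cost 0
[col 1] EHP: children EP:{G}, H:{G} ∩→ {G}; cost 0
[col 1] BEGHP: children BG:{C}, EHP:{G} ∪→ {C,G}; cost 1
[col 1] BEGHPQ: children BEGHP:{C,G}, Q:{T} ∪→ {C,G,T}; cost 1
[col 2] BG: children B:{G}, G:{C} ∪→ {C,G}; cost 1
[col 2] EP: children E:{A}, P:{T} ∪→ {A,T}; cost 1
[col 2] EHP: children EP:{A,T}, H:{A} ∩→ {A}; cost 0
[col 2] BEGHP: children BG:{C,G}, EHP:{A} ∪→ {A,C,G}; cost 1
[col 2] BEGHPQ: children BEGHP:{A,C,G}, Q:{A} ∩→ {A}; cost 0
[col 3] BG: children B:{T}, G:{G} ∪→ {G,T}; cost 1
[col 3] EP: children E:{C}, P:{A} ∪→ {A,C}; cost 1
[col 3] EHP: children EP:{A,C}, H:{G} ∪→ {A,C,G}; cost 1
[col 3] BEGHP: children BG:{G,T}, EHP:{A,C,G} ∩→ {G}; cost 0
[col 3] BEGHPQ: children BEGHP:{G}, Q:{G} ∩→ {G}; cost 0
[col 4] BG: children B:{G}, G:{G} ∩→ {G}; cost 0
[col 4] EP: children E:{T}, P:{C} ∪→ {C,T}; cost 1
[col 4] EHP: children EP:{C,T}, H:{T} ∩→ {T}; cost 0
[col 4] BEGHP: children BG:{G}, EHP:{T} ∪→ {G,T}; cost 1
[col 4] BEGHPQ: children BEGHP:{G,T}, Q:{T} ∩→ {T}; cost 0
[col 5] BG: children B:{C}, G:{A} ∪→ {A,C}; cost 1
[col 5] EP: children E:{A}, P:{A} ∩→ {A}; cost 0
[col 5] EHP: children EP:{A}, H:{G} ∪→ {A,G}; cost 1
[col 5] BEGHP: children BG:{A,C}, EHP:{A,G} ∩→ {A}; cost 0
[col 5] BEGHPQ: children BEGHP:{A}, Q:{G} ∪→ {A,G}; cost 1
[col 6] BG: children B:{T}, G:{T} ∩→ {T}; cost 0
[col 6] EP: children E:{C}, P:{G} ∪→ {C,G}; cost 1
[col 6] EHP: children EP:{C,G}, H:{A} ∪→ {A,C,G}; cost 1
[col 6] BEGHP: children BG:{T}, EHP:{A,C,G} ∪→ {A,C,G,T}; cost 1
[col 6] BEGHPQ: children BEGHP:{A,C,G,T}, Q:{T} ∩→ {T}; cost 0
[col 7] BG: children B:{A}, G:{G} ∪→ {A,G}; cost 1
[col 7] EP: children E:{A}, P:{G} ∪→ {A,G}; cost 1
[col 7] EHP: children EP:{A,G}, H:{A} ∩→ {A}; cost 0
[col 7] BEGHP: children BG:{A,G}, EHP:{A} ∩→ {A}; cost 0
[col 7] BEGHPQ: children BEGHP:{A}, Q:{T} ∪→ {A,T}; cost 1
per-site changes: [3, 2, 3, 3, 2, 3, 3, 3]; total = 22

G,T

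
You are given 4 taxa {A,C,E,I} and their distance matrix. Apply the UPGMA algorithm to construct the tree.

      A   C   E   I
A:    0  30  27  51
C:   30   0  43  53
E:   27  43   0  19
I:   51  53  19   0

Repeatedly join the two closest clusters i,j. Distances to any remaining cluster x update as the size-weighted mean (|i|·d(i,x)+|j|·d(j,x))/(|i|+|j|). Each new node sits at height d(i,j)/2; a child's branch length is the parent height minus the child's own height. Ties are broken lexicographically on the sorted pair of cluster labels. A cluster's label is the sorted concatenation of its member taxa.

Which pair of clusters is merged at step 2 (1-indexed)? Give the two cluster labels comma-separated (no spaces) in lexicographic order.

step 1: merge (E,I) at d=19; branch lengths E→19/2, I→19/2; new cluster EI
  updated: d(A,EI)=39, d(C,EI)=48
step 2: merge (A,C) at d=30; branch lengths A→15, C→15; new cluster AC
  updated: d(AC,EI)=87/2
step 3: merge (AC,EI) at d=87/2; branch lengths AC→27/4, EI→49/4; new cluster ACEI
final tree: ((A:15,C:15):27/4,(E:19/2,I:19/2):49/4)
total length: 68

A,C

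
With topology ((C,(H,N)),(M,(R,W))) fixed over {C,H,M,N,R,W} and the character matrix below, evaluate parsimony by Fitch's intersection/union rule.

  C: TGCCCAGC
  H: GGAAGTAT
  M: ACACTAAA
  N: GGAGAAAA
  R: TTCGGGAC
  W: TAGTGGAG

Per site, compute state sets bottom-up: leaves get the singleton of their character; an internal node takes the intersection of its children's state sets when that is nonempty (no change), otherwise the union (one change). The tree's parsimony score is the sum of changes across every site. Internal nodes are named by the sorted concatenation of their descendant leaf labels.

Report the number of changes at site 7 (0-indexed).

4

[col 0] HN: children H:{G}, N:{G} ∩→ {G}; cost 0
[col 0] CHN: children C:{T}, HN:{G} ∪→ {G,T}; cost 1
[col 0] RW: children R:{T}, W:{T} ∩→ {T}; cost 0
[col 0] MRW: children M:{A}, RW:{T} ∪→ {A,T}; cost 1
[col 0] CHMNRW: children CHN:{G,T}, MRW:{A,T} ∩→ {T}; cost 0
[col 1] HN: children H:{G}, N:{G} ∩→ {G}; cost 0
[col 1] CHN: children C:{G}, HN:{G} ∩→ {G}; cost 0
[col 1] RW: children R:{T}, W:{A} ∪→ {A,T}; cost 1
[col 1] MRW: children M:{C}, RW:{A,T} ∪→ {A,C,T}; cost 1
[col 1] CHMNRW: children CHN:{G}, MRW:{A,C,T} ∪→ {A,C,G,T}; cost 1
[col 2] HN: children H:{A}, N:{A} ∩→ {A}; cost 0
[col 2] CHN: children C:{C}, HN:{A} ∪→ {A,C}; cost 1
[col 2] RW: children R:{C}, W:{G} ∪→ {C,G}; cost 1
[col 2] MRW: children M:{A}, RW:{C,G} ∪→ {A,C,G}; cost 1
[col 2] CHMNRW: children CHN:{A,C}, MRW:{A,C,G} ∩→ {A,C}; cost 0
[col 3] HN: children H:{A}, N:{G} ∪→ {A,G}; cost 1
[col 3] CHN: children C:{C}, HN:{A,G} ∪→ {A,C,G}; cost 1
[col 3] RW: children R:{G}, W:{T} ∪→ {G,T}; cost 1
[col 3] MRW: children M:{C}, RW:{G,T} ∪→ {C,G,T}; cost 1
[col 3] CHMNRW: children CHN:{A,C,G}, MRW:{C,G,T} ∩→ {C,G}; cost 0
[col 4] HN: children H:{G}, N:{A} ∪→ {A,G}; cost 1
[col 4] CHN: children C:{C}, HN:{A,G} ∪→ {A,C,G}; cost 1
[col 4] RW: children R:{G}, W:{G} ∩→ {G}; cost 0
[col 4] MRW: children M:{T}, RW:{G} ∪→ {G,T}; cost 1
[col 4] CHMNRW: children CHN:{A,C,G}, MRW:{G,T} ∩→ {G}; cost 0
[col 5] HN: children H:{T}, N:{A} ∪→ {A,T}; cost 1
[col 5] CHN: children C:{A}, HN:{A,T} ∩→ {A}; cost 0
[col 5] RW: children R:{G}, W:{G} ∩→ {G}; cost 0
[col 5] MRW: children M:{A}, RW:{G} ∪→ {A,G}; cost 1
[col 5] CHMNRW: children CHN:{A}, MRW:{A,G} ∩→ {A}; cost 0
[col 6] HN: children H:{A}, N:{A} ∩→ {A}; cost 0
[col 6] CHN: children C:{G}, HN:{A} ∪→ {A,G}; cost 1
[col 6] RW: children R:{A}, W:{A} ∩→ {A}; cost 0
[col 6] MRW: children M:{A}, RW:{A} ∩→ {A}; cost 0
[col 6] CHMNRW: children CHN:{A,G}, MRW:{A} ∩→ {A}; cost 0
[col 7] HN: children H:{T}, N:{A} ∪→ {A,T}; cost 1
[col 7] CHN: children C:{C}, HN:{A,T} ∪→ {A,C,T}; cost 1
[col 7] RW: children R:{C}, W:{G} ∪→ {C,G}; cost 1
[col 7] MRW: children M:{A}, RW:{C,G} ∪→ {A,C,G}; cost 1
[col 7] CHMNRW: children CHN:{A,C,T}, MRW:{A,C,G} ∩→ {A,C}; cost 0
per-site changes: [2, 3, 3, 4, 3, 2, 1, 4]; total = 22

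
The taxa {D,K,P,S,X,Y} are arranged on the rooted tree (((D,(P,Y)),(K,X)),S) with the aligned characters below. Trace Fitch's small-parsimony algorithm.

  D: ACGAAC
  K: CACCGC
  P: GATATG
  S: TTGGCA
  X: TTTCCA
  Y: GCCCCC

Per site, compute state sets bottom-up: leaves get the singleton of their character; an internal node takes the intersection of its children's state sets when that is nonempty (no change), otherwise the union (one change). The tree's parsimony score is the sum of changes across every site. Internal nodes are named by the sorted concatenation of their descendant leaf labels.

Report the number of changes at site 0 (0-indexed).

[col 0] PY: children P:{G}, Y:{G} ∩→ {G}; cost 0
[col 0] DPY: children D:{A}, PY:{G} ∪→ {A,G}; cost 1
[col 0] KX: children K:{C}, X:{T} ∪→ {C,T}; cost 1
[col 0] DKPXY: children DPY:{A,G}, KX:{C,T} ∪→ {A,C,G,T}; cost 1
[col 0] DKPSXY: children DKPXY:{A,C,G,T}, S:{T} ∩→ {T}; cost 0
[col 1] PY: children P:{A}, Y:{C} ∪→ {A,C}; cost 1
[col 1] DPY: children D:{C}, PY:{A,C} ∩→ {C}; cost 0
[col 1] KX: children K:{A}, X:{T} ∪→ {A,T}; cost 1
[col 1] DKPXY: children DPY:{C}, KX:{A,T} ∪→ {A,C,T}; cost 1
[col 1] DKPSXY: children DKPXY:{A,C,T}, S:{T} ∩→ {T}; cost 0
[col 2] PY: children P:{T}, Y:{C} ∪→ {C,T}; cost 1
[col 2] DPY: children D:{G}, PY:{C,T} ∪→ {C,G,T}; cost 1
[col 2] KX: children K:{C}, X:{T} ∪→ {C,T}; cost 1
[col 2] DKPXY: children DPY:{C,G,T}, KX:{C,T} ∩→ {C,T}; cost 0
[col 2] DKPSXY: children DKPXY:{C,T}, S:{G} ∪→ {C,G,T}; cost 1
[col 3] PY: children P:{A}, Y:{C} ∪→ {A,C}; cost 1
[col 3] DPY: children D:{A}, PY:{A,C} ∩→ {A}; cost 0
[col 3] KX: children K:{C}, X:{C} ∩→ {C}; cost 0
[col 3] DKPXY: children DPY:{A}, KX:{C} ∪→ {A,C}; cost 1
[col 3] DKPSXY: children DKPXY:{A,C}, S:{G} ∪→ {A,C,G}; cost 1
[col 4] PY: children P:{T}, Y:{C} ∪→ {C,T}; cost 1
[col 4] DPY: children D:{A}, PY:{C,T} ∪→ {A,C,T}; cost 1
[col 4] KX: children K:{G}, X:{C} ∪→ {C,G}; cost 1
[col 4] DKPXY: children DPY:{A,C,T}, KX:{C,G} ∩→ {C}; cost 0
[col 4] DKPSXY: children DKPXY:{C}, S:{C} ∩→ {C}; cost 0
[col 5] PY: children P:{G}, Y:{C} ∪→ {C,G}; cost 1
[col 5] DPY: children D:{C}, PY:{C,G} ∩→ {C}; cost 0
[col 5] KX: children K:{C}, X:{A} ∪→ {A,C}; cost 1
[col 5] DKPXY: children DPY:{C}, KX:{A,C} ∩→ {C}; cost 0
[col 5] DKPSXY: children DKPXY:{C}, S:{A} ∪→ {A,C}; cost 1
per-site changes: [3, 3, 4, 3, 3, 3]; total = 19

3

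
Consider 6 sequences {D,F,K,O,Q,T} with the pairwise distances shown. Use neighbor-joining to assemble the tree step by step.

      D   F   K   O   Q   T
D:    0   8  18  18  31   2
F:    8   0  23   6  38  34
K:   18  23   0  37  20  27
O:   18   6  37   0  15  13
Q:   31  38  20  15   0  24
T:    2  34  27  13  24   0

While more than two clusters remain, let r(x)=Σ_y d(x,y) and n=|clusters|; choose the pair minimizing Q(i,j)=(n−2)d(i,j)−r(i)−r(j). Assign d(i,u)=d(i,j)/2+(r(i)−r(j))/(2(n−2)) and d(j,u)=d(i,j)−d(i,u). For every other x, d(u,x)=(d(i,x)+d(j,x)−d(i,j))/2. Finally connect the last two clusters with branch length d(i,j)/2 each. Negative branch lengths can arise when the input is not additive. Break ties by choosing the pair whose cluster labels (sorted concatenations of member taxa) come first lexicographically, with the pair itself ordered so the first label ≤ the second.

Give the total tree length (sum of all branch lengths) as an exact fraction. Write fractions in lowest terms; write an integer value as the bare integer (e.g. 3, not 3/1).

1. join F+O (d=6, Q=-174) ⇒ FO; edges |F|=11/2, |O|=1/2
  updated: d(D,FO)=10, d(FO,K)=27, d(FO,Q)=47/2, d(FO,T)=41/2
2. join K+Q (d=20, Q=-261/2) ⇒ KQ; edges |K|=107/12, |Q|=133/12
  updated: d(D,KQ)=29/2, d(FO,KQ)=61/4, d(KQ,T)=31/2
3. join D+T (d=2, Q=-121/2) ⇒ DT; edges |D|=-15/8, |T|=31/8
  updated: d(DT,FO)=57/4, d(DT,KQ)=14
4. join DT+FO (d=57/4, Q=-87/2) ⇒ DFOT; edges |DT|=13/2, |FO|=31/4
  updated: d(DFOT,KQ)=15/2
5. join DFOT+KQ (d=15/2) ⇒ DFKOQT; edges |DFOT|=15/4, |KQ|=15/4
final tree: (((D:-15/8,T:31/8):13/2,(F:11/2,O:1/2):31/4):15/4,(K:107/12,Q:133/12):15/4)
total length: 199/4

199/4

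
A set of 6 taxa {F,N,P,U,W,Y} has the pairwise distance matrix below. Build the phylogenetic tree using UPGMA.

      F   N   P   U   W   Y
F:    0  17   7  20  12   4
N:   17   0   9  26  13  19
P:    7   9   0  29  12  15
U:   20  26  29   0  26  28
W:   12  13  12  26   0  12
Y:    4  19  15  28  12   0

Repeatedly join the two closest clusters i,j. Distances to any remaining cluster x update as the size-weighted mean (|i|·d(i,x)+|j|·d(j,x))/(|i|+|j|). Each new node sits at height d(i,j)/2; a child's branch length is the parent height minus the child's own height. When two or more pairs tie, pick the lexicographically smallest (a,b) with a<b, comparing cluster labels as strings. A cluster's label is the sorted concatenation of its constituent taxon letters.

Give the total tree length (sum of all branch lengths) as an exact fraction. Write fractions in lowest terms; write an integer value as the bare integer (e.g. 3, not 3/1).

2713/60

iteration 1: select F,Y (d=4); attach at lengths (2, 2); label the merged cluster FY
  updated: d(FY,N)=18, d(FY,P)=11, d(FY,U)=24, d(FY,W)=12
iteration 2: select N,P (d=9); attach at lengths (9/2, 9/2); label the merged cluster NP
  updated: d(FY,NP)=29/2, d(NP,U)=55/2, d(NP,W)=25/2
iteration 3: select FY,W (d=12); attach at lengths (4, 6); label the merged cluster FWY
  updated: d(FWY,NP)=83/6, d(FWY,U)=74/3
iteration 4: select FWY,NP (d=83/6); attach at lengths (11/12, 29/12); label the merged cluster FNPWY
  updated: d(FNPWY,U)=129/5
iteration 5: select FNPWY,U (d=129/5); attach at lengths (359/60, 129/10); label the merged cluster FNPUWY
final tree: ((((F:2,Y:2):4,W:6):11/12,(N:9/2,P:9/2):29/12):359/60,U:129/10)
total length: 2713/60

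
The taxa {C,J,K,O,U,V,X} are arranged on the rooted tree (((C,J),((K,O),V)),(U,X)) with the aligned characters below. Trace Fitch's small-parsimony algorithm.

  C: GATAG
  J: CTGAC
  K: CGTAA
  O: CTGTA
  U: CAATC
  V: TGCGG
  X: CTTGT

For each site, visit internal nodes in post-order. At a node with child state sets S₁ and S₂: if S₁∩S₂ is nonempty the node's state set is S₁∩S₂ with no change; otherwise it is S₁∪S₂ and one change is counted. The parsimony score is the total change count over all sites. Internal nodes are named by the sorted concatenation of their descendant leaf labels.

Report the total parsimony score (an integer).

[col 0] CJ: children C:{G}, J:{C} ∪→ {C,G}; cost 1
[col 0] KO: children K:{C}, O:{C} ∩→ {C}; cost 0
[col 0] KOV: children KO:{C}, V:{T} ∪→ {C,T}; cost 1
[col 0] CJKOV: children CJ:{C,G}, KOV:{C,T} ∩→ {C}; cost 0
[col 0] UX: children U:{C}, X:{C} ∩→ {C}; cost 0
[col 0] CJKOUVX: children CJKOV:{C}, UX:{C} ∩→ {C}; cost 0
[col 1] CJ: children C:{A}, J:{T} ∪→ {A,T}; cost 1
[col 1] KO: children K:{G}, O:{T} ∪→ {G,T}; cost 1
[col 1] KOV: children KO:{G,T}, V:{G} ∩→ {G}; cost 0
[col 1] CJKOV: children CJ:{A,T}, KOV:{G} ∪→ {A,G,T}; cost 1
[col 1] UX: children U:{A}, X:{T} ∪→ {A,T}; cost 1
[col 1] CJKOUVX: children CJKOV:{A,G,T}, UX:{A,T} ∩→ {A,T}; cost 0
[col 2] CJ: children C:{T}, J:{G} ∪→ {G,T}; cost 1
[col 2] KO: children K:{T}, O:{G} ∪→ {G,T}; cost 1
[col 2] KOV: children KO:{G,T}, V:{C} ∪→ {C,G,T}; cost 1
[col 2] CJKOV: children CJ:{G,T}, KOV:{C,G,T} ∩→ {G,T}; cost 0
[col 2] UX: children U:{A}, X:{T} ∪→ {A,T}; cost 1
[col 2] CJKOUVX: children CJKOV:{G,T}, UX:{A,T} ∩→ {T}; cost 0
[col 3] CJ: children C:{A}, J:{A} ∩→ {A}; cost 0
[col 3] KO: children K:{A}, O:{T} ∪→ {A,T}; cost 1
[col 3] KOV: children KO:{A,T}, V:{G} ∪→ {A,G,T}; cost 1
[col 3] CJKOV: children CJ:{A}, KOV:{A,G,T} ∩→ {A}; cost 0
[col 3] UX: children U:{T}, X:{G} ∪→ {G,T}; cost 1
[col 3] CJKOUVX: children CJKOV:{A}, UX:{G,T} ∪→ {A,G,T}; cost 1
[col 4] CJ: children C:{G}, J:{C} ∪→ {C,G}; cost 1
[col 4] KO: children K:{A}, O:{A} ∩→ {A}; cost 0
[col 4] KOV: children KO:{A}, V:{G} ∪→ {A,G}; cost 1
[col 4] CJKOV: children CJ:{C,G}, KOV:{A,G} ∩→ {G}; cost 0
[col 4] UX: children U:{C}, X:{T} ∪→ {C,T}; cost 1
[col 4] CJKOUVX: children CJKOV:{G}, UX:{C,T} ∪→ {C,G,T}; cost 1
per-site changes: [2, 4, 4, 4, 4]; total = 18

18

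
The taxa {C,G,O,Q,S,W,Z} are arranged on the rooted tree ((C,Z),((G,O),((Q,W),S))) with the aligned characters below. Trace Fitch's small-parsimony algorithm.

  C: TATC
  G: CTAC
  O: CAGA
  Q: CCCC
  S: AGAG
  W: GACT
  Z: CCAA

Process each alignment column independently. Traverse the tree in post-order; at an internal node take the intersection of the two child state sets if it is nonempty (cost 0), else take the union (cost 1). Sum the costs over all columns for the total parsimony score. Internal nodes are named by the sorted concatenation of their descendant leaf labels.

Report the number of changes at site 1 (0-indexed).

[col 0] CZ: children C:{T}, Z:{C} ∪→ {C,T}; cost 1
[col 0] GO: children G:{C}, O:{C} ∩→ {C}; cost 0
[col 0] QW: children Q:{C}, W:{G} ∪→ {C,G}; cost 1
[col 0] QSW: children QW:{C,G}, S:{A} ∪→ {A,C,G}; cost 1
[col 0] GOQSW: children GO:{C}, QSW:{A,C,G} ∩→ {C}; cost 0
[col 0] CGOQSWZ: children CZ:{C,T}, GOQSW:{C} ∩→ {C}; cost 0
[col 1] CZ: children C:{A}, Z:{C} ∪→ {A,C}; cost 1
[col 1] GO: children G:{T}, O:{A} ∪→ {A,T}; cost 1
[col 1] QW: children Q:{C}, W:{A} ∪→ {A,C}; cost 1
[col 1] QSW: children QW:{A,C}, S:{G} ∪→ {A,C,G}; cost 1
[col 1] GOQSW: children GO:{A,T}, QSW:{A,C,G} ∩→ {A}; cost 0
[col 1] CGOQSWZ: children CZ:{A,C}, GOQSW:{A} ∩→ {A}; cost 0
[col 2] CZ: children C:{T}, Z:{A} ∪→ {A,T}; cost 1
[col 2] GO: children G:{A}, O:{G} ∪→ {A,G}; cost 1
[col 2] QW: children Q:{C}, W:{C} ∩→ {C}; cost 0
[col 2] QSW: children QW:{C}, S:{A} ∪→ {A,C}; cost 1
[col 2] GOQSW: children GO:{A,G}, QSW:{A,C} ∩→ {A}; cost 0
[col 2] CGOQSWZ: children CZ:{A,T}, GOQSW:{A} ∩→ {A}; cost 0
[col 3] CZ: children C:{C}, Z:{A} ∪→ {A,C}; cost 1
[col 3] GO: children G:{C}, O:{A} ∪→ {A,C}; cost 1
[col 3] QW: children Q:{C}, W:{T} ∪→ {C,T}; cost 1
[col 3] QSW: children QW:{C,T}, S:{G} ∪→ {C,G,T}; cost 1
[col 3] GOQSW: children GO:{A,C}, QSW:{C,G,T} ∩→ {C}; cost 0
[col 3] CGOQSWZ: children CZ:{A,C}, GOQSW:{C} ∩→ {C}; cost 0
per-site changes: [3, 4, 3, 4]; total = 14

4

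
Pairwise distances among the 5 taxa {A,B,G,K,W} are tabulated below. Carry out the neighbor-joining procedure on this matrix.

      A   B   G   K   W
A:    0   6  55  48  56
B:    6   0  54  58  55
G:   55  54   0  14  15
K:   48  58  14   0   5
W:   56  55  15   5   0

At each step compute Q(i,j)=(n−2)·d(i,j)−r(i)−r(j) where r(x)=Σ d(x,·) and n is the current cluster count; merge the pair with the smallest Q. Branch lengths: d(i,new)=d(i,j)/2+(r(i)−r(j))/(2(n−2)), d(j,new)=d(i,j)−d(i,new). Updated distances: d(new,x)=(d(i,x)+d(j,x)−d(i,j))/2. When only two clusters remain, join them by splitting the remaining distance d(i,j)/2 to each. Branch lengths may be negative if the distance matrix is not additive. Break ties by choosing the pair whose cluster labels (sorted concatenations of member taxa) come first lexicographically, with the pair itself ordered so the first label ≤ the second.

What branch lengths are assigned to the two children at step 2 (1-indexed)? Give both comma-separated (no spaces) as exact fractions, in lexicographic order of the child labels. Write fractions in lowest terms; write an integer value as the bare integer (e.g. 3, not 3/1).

1. join A+B (d=6, Q=-320) ⇒ AB; edges |A|=5/3, |B|=13/3
  updated: d(AB,G)=103/2, d(AB,K)=50, d(AB,W)=105/2
2. join AB+G (d=103/2, Q=-263/2) ⇒ ABG; edges |AB|=353/8, |G|=59/8
  updated: d(ABG,K)=25/4, d(ABG,W)=8
3. join ABG+K (d=25/4, Q=-77/4) ⇒ ABGK; edges |ABG|=37/8, |K|=13/8
  updated: d(ABGK,W)=27/8
4. join ABGK+W (d=27/8) ⇒ ABGKW; edges |ABGK|=27/16, |W|=27/16
final tree: ((((A:5/3,B:13/3):353/8,G:59/8):37/8,K:13/8):27/16,W:27/16)
total length: 537/8

353/8,59/8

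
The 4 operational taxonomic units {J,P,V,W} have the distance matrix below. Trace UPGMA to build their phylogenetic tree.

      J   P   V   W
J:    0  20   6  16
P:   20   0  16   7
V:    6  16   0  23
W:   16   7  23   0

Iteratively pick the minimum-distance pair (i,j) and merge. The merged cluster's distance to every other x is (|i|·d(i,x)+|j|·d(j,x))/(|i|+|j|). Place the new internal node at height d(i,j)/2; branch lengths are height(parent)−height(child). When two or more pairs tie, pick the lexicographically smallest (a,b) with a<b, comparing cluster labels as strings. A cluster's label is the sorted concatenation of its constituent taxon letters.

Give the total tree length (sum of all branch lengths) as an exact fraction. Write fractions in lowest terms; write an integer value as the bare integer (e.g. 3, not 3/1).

101/4

step 1: merge (J,V) at d=6; branch lengths J→3, V→3; new cluster JV
  updated: d(JV,P)=18, d(JV,W)=39/2
step 2: merge (P,W) at d=7; branch lengths P→7/2, W→7/2; new cluster PW
  updated: d(JV,PW)=75/4
step 3: merge (JV,PW) at d=75/4; branch lengths JV→51/8, PW→47/8; new cluster JPVW
final tree: ((J:3,V:3):51/8,(P:7/2,W:7/2):47/8)
total length: 101/4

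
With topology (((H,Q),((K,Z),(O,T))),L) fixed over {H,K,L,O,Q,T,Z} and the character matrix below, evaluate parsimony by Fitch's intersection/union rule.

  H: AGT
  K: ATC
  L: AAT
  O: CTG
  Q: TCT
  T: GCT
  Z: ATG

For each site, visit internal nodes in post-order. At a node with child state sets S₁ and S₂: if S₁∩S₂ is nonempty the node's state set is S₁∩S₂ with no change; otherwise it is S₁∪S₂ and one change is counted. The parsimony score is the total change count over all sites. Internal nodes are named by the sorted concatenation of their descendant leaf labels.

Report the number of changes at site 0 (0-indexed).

site 0, node HQ: H={A} ∪ Q={T} → {A,T} (+1)
site 0, node KZ: K={A} ∩ Z={A} → {A} (+0)
site 0, node OT: O={C} ∪ T={G} → {C,G} (+1)
site 0, node KOTZ: KZ={A} ∪ OT={C,G} → {A,C,G} (+1)
site 0, node HKOQTZ: HQ={A,T} ∩ KOTZ={A,C,G} → {A} (+0)
site 0, node HKLOQTZ: HKOQTZ={A} ∩ L={A} → {A} (+0)
site 1, node HQ: H={G} ∪ Q={C} → {C,G} (+1)
site 1, node KZ: K={T} ∩ Z={T} → {T} (+0)
site 1, node OT: O={T} ∪ T={C} → {C,T} (+1)
site 1, node KOTZ: KZ={T} ∩ OT={C,T} → {T} (+0)
site 1, node HKOQTZ: HQ={C,G} ∪ KOTZ={T} → {C,G,T} (+1)
site 1, node HKLOQTZ: HKOQTZ={C,G,T} ∪ L={A} → {A,C,G,T} (+1)
site 2, node HQ: H={T} ∩ Q={T} → {T} (+0)
site 2, node KZ: K={C} ∪ Z={G} → {C,G} (+1)
site 2, node OT: O={G} ∪ T={T} → {G,T} (+1)
site 2, node KOTZ: KZ={C,G} ∩ OT={G,T} → {G} (+0)
site 2, node HKOQTZ: HQ={T} ∪ KOTZ={G} → {G,T} (+1)
site 2, node HKLOQTZ: HKOQTZ={G,T} ∩ L={T} → {T} (+0)
per-site changes: [3, 4, 3]; total = 10

3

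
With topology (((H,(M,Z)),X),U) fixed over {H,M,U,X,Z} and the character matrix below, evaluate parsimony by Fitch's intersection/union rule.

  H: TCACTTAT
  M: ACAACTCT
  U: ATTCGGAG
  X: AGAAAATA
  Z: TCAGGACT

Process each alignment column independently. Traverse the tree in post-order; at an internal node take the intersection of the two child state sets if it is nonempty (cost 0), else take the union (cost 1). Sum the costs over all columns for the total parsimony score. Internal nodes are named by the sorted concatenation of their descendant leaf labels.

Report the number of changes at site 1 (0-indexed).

MZ@0: {A} ∪ {T} = {A,T} (union, +1)
HMZ@0: {T} ∩ {A,T} = {T} (intersection, +0)
HMXZ@0: {T} ∪ {A} = {A,T} (union, +1)
HMUXZ@0: {A,T} ∩ {A} = {A} (intersection, +0)
MZ@1: {C} ∩ {C} = {C} (intersection, +0)
HMZ@1: {C} ∩ {C} = {C} (intersection, +0)
HMXZ@1: {C} ∪ {G} = {C,G} (union, +1)
HMUXZ@1: {C,G} ∪ {T} = {C,G,T} (union, +1)
MZ@2: {A} ∩ {A} = {A} (intersection, +0)
HMZ@2: {A} ∩ {A} = {A} (intersection, +0)
HMXZ@2: {A} ∩ {A} = {A} (intersection, +0)
HMUXZ@2: {A} ∪ {T} = {A,T} (union, +1)
MZ@3: {A} ∪ {G} = {A,G} (union, +1)
HMZ@3: {C} ∪ {A,G} = {A,C,G} (union, +1)
HMXZ@3: {A,C,G} ∩ {A} = {A} (intersection, +0)
HMUXZ@3: {A} ∪ {C} = {A,C} (union, +1)
MZ@4: {C} ∪ {G} = {C,G} (union, +1)
HMZ@4: {T} ∪ {C,G} = {C,G,T} (union, +1)
HMXZ@4: {C,G,T} ∪ {A} = {A,C,G,T} (union, +1)
HMUXZ@4: {A,C,G,T} ∩ {G} = {G} (intersection, +0)
MZ@5: {T} ∪ {A} = {A,T} (union, +1)
HMZ@5: {T} ∩ {A,T} = {T} (intersection, +0)
HMXZ@5: {T} ∪ {A} = {A,T} (union, +1)
HMUXZ@5: {A,T} ∪ {G} = {A,G,T} (union, +1)
MZ@6: {C} ∩ {C} = {C} (intersection, +0)
HMZ@6: {A} ∪ {C} = {A,C} (union, +1)
HMXZ@6: {A,C} ∪ {T} = {A,C,T} (union, +1)
HMUXZ@6: {A,C,T} ∩ {A} = {A} (intersection, +0)
MZ@7: {T} ∩ {T} = {T} (intersection, +0)
HMZ@7: {T} ∩ {T} = {T} (intersection, +0)
HMXZ@7: {T} ∪ {A} = {A,T} (union, +1)
HMUXZ@7: {A,T} ∪ {G} = {A,G,T} (union, +1)
per-site changes: [2, 2, 1, 3, 3, 3, 2, 2]; total = 18

2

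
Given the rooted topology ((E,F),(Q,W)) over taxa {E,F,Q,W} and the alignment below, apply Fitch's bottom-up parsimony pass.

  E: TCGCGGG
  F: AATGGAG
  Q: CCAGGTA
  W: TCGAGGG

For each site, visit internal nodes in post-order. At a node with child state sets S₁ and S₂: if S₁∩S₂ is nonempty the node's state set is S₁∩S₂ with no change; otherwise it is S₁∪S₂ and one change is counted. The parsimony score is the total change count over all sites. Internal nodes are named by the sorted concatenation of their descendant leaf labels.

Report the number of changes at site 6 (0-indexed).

EF@0: {T} ∪ {A} = {A,T} (union, +1)
QW@0: {C} ∪ {T} = {C,T} (union, +1)
EFQW@0: {A,T} ∩ {C,T} = {T} (intersection, +0)
EF@1: {C} ∪ {A} = {A,C} (union, +1)
QW@1: {C} ∩ {C} = {C} (intersection, +0)
EFQW@1: {A,C} ∩ {C} = {C} (intersection, +0)
EF@2: {G} ∪ {T} = {G,T} (union, +1)
QW@2: {A} ∪ {G} = {A,G} (union, +1)
EFQW@2: {G,T} ∩ {A,G} = {G} (intersection, +0)
EF@3: {C} ∪ {G} = {C,G} (union, +1)
QW@3: {G} ∪ {A} = {A,G} (union, +1)
EFQW@3: {C,G} ∩ {A,G} = {G} (intersection, +0)
EF@4: {G} ∩ {G} = {G} (intersection, +0)
QW@4: {G} ∩ {G} = {G} (intersection, +0)
EFQW@4: {G} ∩ {G} = {G} (intersection, +0)
EF@5: {G} ∪ {A} = {A,G} (union, +1)
QW@5: {T} ∪ {G} = {G,T} (union, +1)
EFQW@5: {A,G} ∩ {G,T} = {G} (intersection, +0)
EF@6: {G} ∩ {G} = {G} (intersection, +0)
QW@6: {A} ∪ {G} = {A,G} (union, +1)
EFQW@6: {G} ∩ {A,G} = {G} (intersection, +0)
per-site changes: [2, 1, 2, 2, 0, 2, 1]; total = 10

1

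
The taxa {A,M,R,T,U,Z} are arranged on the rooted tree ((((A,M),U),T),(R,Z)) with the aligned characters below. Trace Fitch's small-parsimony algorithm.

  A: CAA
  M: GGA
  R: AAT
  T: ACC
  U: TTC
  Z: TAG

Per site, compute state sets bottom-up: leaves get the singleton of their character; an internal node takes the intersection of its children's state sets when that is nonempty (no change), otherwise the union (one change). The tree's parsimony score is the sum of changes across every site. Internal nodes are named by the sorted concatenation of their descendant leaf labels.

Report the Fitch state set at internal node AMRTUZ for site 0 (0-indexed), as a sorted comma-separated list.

A,T

AM@0: {C} ∪ {G} = {C,G} (union, +1)
AMU@0: {C,G} ∪ {T} = {C,G,T} (union, +1)
AMTU@0: {C,G,T} ∪ {A} = {A,C,G,T} (union, +1)
RZ@0: {A} ∪ {T} = {A,T} (union, +1)
AMRTUZ@0: {A,C,G,T} ∩ {A,T} = {A,T} (intersection, +0)
AM@1: {A} ∪ {G} = {A,G} (union, +1)
AMU@1: {A,G} ∪ {T} = {A,G,T} (union, +1)
AMTU@1: {A,G,T} ∪ {C} = {A,C,G,T} (union, +1)
RZ@1: {A} ∩ {A} = {A} (intersection, +0)
AMRTUZ@1: {A,C,G,T} ∩ {A} = {A} (intersection, +0)
AM@2: {A} ∩ {A} = {A} (intersection, +0)
AMU@2: {A} ∪ {C} = {A,C} (union, +1)
AMTU@2: {A,C} ∩ {C} = {C} (intersection, +0)
RZ@2: {T} ∪ {G} = {G,T} (union, +1)
AMRTUZ@2: {C} ∪ {G,T} = {C,G,T} (union, +1)
per-site changes: [4, 3, 3]; total = 10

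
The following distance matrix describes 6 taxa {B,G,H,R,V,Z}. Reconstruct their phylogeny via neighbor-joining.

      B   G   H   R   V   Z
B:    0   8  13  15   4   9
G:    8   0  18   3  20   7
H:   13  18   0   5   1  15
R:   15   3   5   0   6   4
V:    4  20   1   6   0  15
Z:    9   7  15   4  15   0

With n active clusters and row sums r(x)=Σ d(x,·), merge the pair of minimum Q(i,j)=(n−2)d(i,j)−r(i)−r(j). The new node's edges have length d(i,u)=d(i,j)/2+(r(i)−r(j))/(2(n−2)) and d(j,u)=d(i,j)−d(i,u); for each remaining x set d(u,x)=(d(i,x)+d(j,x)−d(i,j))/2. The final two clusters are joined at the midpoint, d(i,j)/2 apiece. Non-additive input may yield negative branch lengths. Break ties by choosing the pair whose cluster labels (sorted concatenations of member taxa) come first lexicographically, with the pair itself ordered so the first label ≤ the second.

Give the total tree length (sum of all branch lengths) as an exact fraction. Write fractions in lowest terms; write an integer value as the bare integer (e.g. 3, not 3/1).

335/16

1. join H+V (d=1, Q=-94) ⇒ HV; edges |H|=5/4, |V|=-1/4
  updated: d(B,HV)=8, d(G,HV)=37/2, d(HV,R)=5, d(HV,Z)=29/2
2. join B+HV (d=8, Q=-62) ⇒ BHV; edges |B|=3, |HV|=5
  updated: d(BHV,G)=37/4, d(BHV,R)=6, d(BHV,Z)=31/4
3. join BHV+Z (d=31/4, Q=-105/4) ⇒ BHVZ; edges |BHV|=79/16, |Z|=45/16
  updated: d(BHVZ,G)=17/4, d(BHVZ,R)=9/8
4. join BHVZ+G (d=17/4, Q=-67/8) ⇒ BGHVZ; edges |BHVZ|=19/16, |G|=49/16
  updated: d(BGHVZ,R)=-1/16
5. join BGHVZ+R (d=-1/16) ⇒ BGHRVZ; edges |BGHVZ|=-1/32, |R|=-1/32
final tree: ((((B:3,(H:5/4,V:-1/4):5):79/16,Z:45/16):19/16,G:49/16):-1/32,R:-1/32)
total length: 335/16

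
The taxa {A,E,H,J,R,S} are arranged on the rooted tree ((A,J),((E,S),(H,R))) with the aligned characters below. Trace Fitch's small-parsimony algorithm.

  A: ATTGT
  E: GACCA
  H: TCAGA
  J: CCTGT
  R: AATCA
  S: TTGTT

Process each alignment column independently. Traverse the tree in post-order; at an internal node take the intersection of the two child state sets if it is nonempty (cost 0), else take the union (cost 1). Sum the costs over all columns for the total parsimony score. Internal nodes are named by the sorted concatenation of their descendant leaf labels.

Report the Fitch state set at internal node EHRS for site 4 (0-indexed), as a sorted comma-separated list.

site 0, node AJ: A={A} ∪ J={C} → {A,C} (+1)
site 0, node ES: E={G} ∪ S={T} → {G,T} (+1)
site 0, node HR: H={T} ∪ R={A} → {A,T} (+1)
site 0, node EHRS: ES={G,T} ∩ HR={A,T} → {T} (+0)
site 0, node AEHJRS: AJ={A,C} ∪ EHRS={T} → {A,C,T} (+1)
site 1, node AJ: A={T} ∪ J={C} → {C,T} (+1)
site 1, node ES: E={A} ∪ S={T} → {A,T} (+1)
site 1, node HR: H={C} ∪ R={A} → {A,C} (+1)
site 1, node EHRS: ES={A,T} ∩ HR={A,C} → {A} (+0)
site 1, node AEHJRS: AJ={C,T} ∪ EHRS={A} → {A,C,T} (+1)
site 2, node AJ: A={T} ∩ J={T} → {T} (+0)
site 2, node ES: E={C} ∪ S={G} → {C,G} (+1)
site 2, node HR: H={A} ∪ R={T} → {A,T} (+1)
site 2, node EHRS: ES={C,G} ∪ HR={A,T} → {A,C,G,T} (+1)
site 2, node AEHJRS: AJ={T} ∩ EHRS={A,C,G,T} → {T} (+0)
site 3, node AJ: A={G} ∩ J={G} → {G} (+0)
site 3, node ES: E={C} ∪ S={T} → {C,T} (+1)
site 3, node HR: H={G} ∪ R={C} → {C,G} (+1)
site 3, node EHRS: ES={C,T} ∩ HR={C,G} → {C} (+0)
site 3, node AEHJRS: AJ={G} ∪ EHRS={C} → {C,G} (+1)
site 4, node AJ: A={T} ∩ J={T} → {T} (+0)
site 4, node ES: E={A} ∪ S={T} → {A,T} (+1)
site 4, node HR: H={A} ∩ R={A} → {A} (+0)
site 4, node EHRS: ES={A,T} ∩ HR={A} → {A} (+0)
site 4, node AEHJRS: AJ={T} ∪ EHRS={A} → {A,T} (+1)
per-site changes: [4, 4, 3, 3, 2]; total = 16

A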